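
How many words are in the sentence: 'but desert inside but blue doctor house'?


Counting words by splitting on spaces:
  Word 1: 'but'
  Word 2: 'desert'
  Word 3: 'inside'
  Word 4: 'but'
  Word 5: 'blue'
  Word 6: 'doctor'
  Word 7: 'house'
Total words: 7

7


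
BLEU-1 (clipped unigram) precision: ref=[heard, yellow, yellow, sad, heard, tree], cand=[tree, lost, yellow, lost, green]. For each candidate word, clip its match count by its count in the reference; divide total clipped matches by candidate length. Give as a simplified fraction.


Reference word counts: {'heard': 2, 'sad': 1, 'tree': 1, 'yellow': 2}
Checking each candidate word (with clipping):
  'tree' -> in reference (ref count 1, used 1/1) -> match (matches: 1)
  'lost' -> not in reference -> no match (matches: 1)
  'yellow' -> in reference (ref count 2, used 1/2) -> match (matches: 2)
  'lost' -> not in reference -> no match (matches: 2)
  'green' -> not in reference -> no match (matches: 2)
Clipped matches: 2, Candidate length: 5
Precision = 2/5

2/5


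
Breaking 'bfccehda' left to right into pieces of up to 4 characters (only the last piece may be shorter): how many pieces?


'bfccehda' has 8 characters.
Chunking with max size 4:
  Chunk 1: 'bfcc' (positions 0-3)
  Chunk 2: 'ehda' (positions 4-7)
Total chunks: ceil(8 / 4) = 2

2


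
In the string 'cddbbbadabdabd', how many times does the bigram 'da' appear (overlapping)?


Scanning 'cddbbbadabdabd' for bigram 'da':
  Position 0: 'cd' -> no
  Position 1: 'dd' -> no
  Position 2: 'db' -> no
  Position 3: 'bb' -> no
  Position 4: 'bb' -> no
  Position 5: 'ba' -> no
  Position 6: 'ad' -> no
  Position 7: 'da' -> MATCH
  Position 8: 'ab' -> no
  Position 9: 'bd' -> no
  Position 10: 'da' -> MATCH
  Position 11: 'ab' -> no
  Position 12: 'bd' -> no
Total matches: 2

2


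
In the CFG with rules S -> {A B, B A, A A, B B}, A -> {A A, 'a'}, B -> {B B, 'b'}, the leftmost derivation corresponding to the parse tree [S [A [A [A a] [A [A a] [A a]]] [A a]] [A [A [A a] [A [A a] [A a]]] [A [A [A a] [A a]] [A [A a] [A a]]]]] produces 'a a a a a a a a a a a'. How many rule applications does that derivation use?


Every bracketed nonterminal node [X ...] in the tree is produced by exactly one rule application.
Reading the tree off as a leftmost derivation:
  Step 1: S  =>  A A   (applied S -> A A)
  Step 2: A A  =>  A A A   (applied A -> A A)
  Step 3: A A A  =>  A A A A   (applied A -> A A)
  Step 4: A A A A  =>  a A A A   (applied A -> a)
  Step 5: a A A A  =>  a A A A A   (applied A -> A A)
  Step 6: a A A A A  =>  a a A A A   (applied A -> a)
  Step 7: a a A A A  =>  a a a A A   (applied A -> a)
  Step 8: a a a A A  =>  a a a a A   (applied A -> a)
  Step 9: a a a a A  =>  a a a a A A   (applied A -> A A)
  Step 10: a a a a A A  =>  a a a a A A A   (applied A -> A A)
  Step 11: a a a a A A A  =>  a a a a a A A   (applied A -> a)
  Step 12: a a a a a A A  =>  a a a a a A A A   (applied A -> A A)
  Step 13: a a a a a A A A  =>  a a a a a a A A   (applied A -> a)
  Step 14: a a a a a a A A  =>  a a a a a a a A   (applied A -> a)
  Step 15: a a a a a a a A  =>  a a a a a a a A A   (applied A -> A A)
  Step 16: a a a a a a a A A  =>  a a a a a a a A A A   (applied A -> A A)
  Step 17: a a a a a a a A A A  =>  a a a a a a a a A A   (applied A -> a)
  Step 18: a a a a a a a a A A  =>  a a a a a a a a a A   (applied A -> a)
  Step 19: a a a a a a a a a A  =>  a a a a a a a a a A A   (applied A -> A A)
  Step 20: a a a a a a a a a A A  =>  a a a a a a a a a a A   (applied A -> a)
  Step 21: a a a a a a a a a a A  =>  a a a a a a a a a a a   (applied A -> a)
Final yield: a a a a a a a a a a a
Total rewrite steps: 21

21


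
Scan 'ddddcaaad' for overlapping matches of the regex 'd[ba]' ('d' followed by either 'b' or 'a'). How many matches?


Pattern: d[ba] means 'd' followed by either 'b' or 'a'.
Scanning 'ddddcaaad' position-by-position:
  Pos 0: window 'dd' -> no
  Pos 1: window 'dd' -> no
  Pos 2: window 'dd' -> no
  Pos 3: window 'dc' -> no
  Pos 4: window 'ca' -> no
  Pos 5: window 'aa' -> no
  Pos 6: window 'aa' -> no
  Pos 7: window 'ad' -> no
  Pos 8: window 'd' -> no
Total matches: 0

0


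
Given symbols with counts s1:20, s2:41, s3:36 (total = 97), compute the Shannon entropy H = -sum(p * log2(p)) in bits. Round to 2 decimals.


Computing entropy H = -sum(p_i * log2(p_i)):
  s1: p = 20/97 = 0.2062, -p*log2(p) = 0.4697
  s2: p = 41/97 = 0.4227, -p*log2(p) = 0.5251
  s3: p = 36/97 = 0.3711, -p*log2(p) = 0.5307
H = sum of terms = 1.5255
Rounded to 2 decimals: 1.53

1.53


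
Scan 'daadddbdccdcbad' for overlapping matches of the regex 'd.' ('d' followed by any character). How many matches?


Pattern: d. means 'd' followed by any character.
Scanning 'daadddbdccdcbad' position-by-position:
  Pos 0: window 'da' -> MATCH
  Pos 1: window 'aa' -> no
  Pos 2: window 'ad' -> no
  Pos 3: window 'dd' -> MATCH
  Pos 4: window 'dd' -> MATCH
  Pos 5: window 'db' -> MATCH
  Pos 6: window 'bd' -> no
  Pos 7: window 'dc' -> MATCH
  Pos 8: window 'cc' -> no
  Pos 9: window 'cd' -> no
  Pos 10: window 'dc' -> MATCH
  Pos 11: window 'cb' -> no
  Pos 12: window 'ba' -> no
  Pos 13: window 'ad' -> no
  Pos 14: window 'd' -> no
Total matches: 6

6


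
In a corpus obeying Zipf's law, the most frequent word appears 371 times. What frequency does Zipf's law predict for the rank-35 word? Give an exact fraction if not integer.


Zipf's law: freq(rank) = f1 / rank
f1 = 371, rank = 35
freq = 371 / 35
GCD(371, 35) = 7
Simplified: 53/5

53/5


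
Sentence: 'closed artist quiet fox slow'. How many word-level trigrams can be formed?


Word trigrams from [5] words:
  Trigram 1: (closed artist quiet)
  Trigram 2: (artist quiet fox)
  Trigram 3: (quiet fox slow)
Total word trigrams: 5 - 2 = 3

3


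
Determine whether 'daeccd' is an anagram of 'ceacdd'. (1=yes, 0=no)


Sort characters of 'daeccd': 'accdde'
Sort characters of 'ceacdd': 'accdde'
Sorted forms match -> they ARE anagrams
Result: 1

1


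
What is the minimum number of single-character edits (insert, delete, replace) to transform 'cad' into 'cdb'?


Building DP table for s1='cad' (len 3) and s2='cdb' (len 3):
       c  d  b
    0  1  2  3
  c 1  0  1  2
  a 2  1  1  2
  d 3  2  1  2
Edit distance = dp[3][3] = 2

2


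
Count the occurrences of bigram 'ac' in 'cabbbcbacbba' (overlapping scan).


Scanning 'cabbbcbacbba' for bigram 'ac':
  Position 0: 'ca' -> no
  Position 1: 'ab' -> no
  Position 2: 'bb' -> no
  Position 3: 'bb' -> no
  Position 4: 'bc' -> no
  Position 5: 'cb' -> no
  Position 6: 'ba' -> no
  Position 7: 'ac' -> MATCH
  Position 8: 'cb' -> no
  Position 9: 'bb' -> no
  Position 10: 'ba' -> no
Total matches: 1

1


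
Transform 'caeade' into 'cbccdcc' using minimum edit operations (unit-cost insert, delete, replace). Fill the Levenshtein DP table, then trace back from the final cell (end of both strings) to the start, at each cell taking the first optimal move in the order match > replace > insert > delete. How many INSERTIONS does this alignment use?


Edit distance = 5. Backtracking from cell (6, 7) with preference match > replace > insert > delete,
then listing the resulting alignment 'caeade' -> 'cbccdcc' left to right:
  Step 1: keep 'c'
  Step 2: replace a->b
  Step 3: replace e->c
  Step 4: replace a->c
  Step 5: keep 'd'
  Step 6: insert 'c' [insertion #1]
  Step 7: replace e->c
Total insertions: 1

1


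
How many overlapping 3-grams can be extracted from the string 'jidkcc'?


String 'jidkcc' has length L = 6.
Number of overlapping n-grams = L - n + 1
Substituting: 6 - 3 + 1 = 4

4


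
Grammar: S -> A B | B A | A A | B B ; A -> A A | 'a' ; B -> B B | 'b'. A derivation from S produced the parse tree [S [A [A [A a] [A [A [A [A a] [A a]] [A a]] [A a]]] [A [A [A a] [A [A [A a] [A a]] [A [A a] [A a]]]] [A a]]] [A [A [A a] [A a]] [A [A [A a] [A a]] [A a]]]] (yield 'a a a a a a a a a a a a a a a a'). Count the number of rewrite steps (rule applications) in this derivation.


Every bracketed nonterminal node [X ...] in the tree is produced by exactly one rule application.
Reading the tree off as a leftmost derivation:
  Step 1: S  =>  A A   (applied S -> A A)
  Step 2: A A  =>  A A A   (applied A -> A A)
  Step 3: A A A  =>  A A A A   (applied A -> A A)
  Step 4: A A A A  =>  a A A A   (applied A -> a)
  Step 5: a A A A  =>  a A A A A   (applied A -> A A)
  Step 6: a A A A A  =>  a A A A A A   (applied A -> A A)
  Step 7: a A A A A A  =>  a A A A A A A   (applied A -> A A)
  Step 8: a A A A A A A  =>  a a A A A A A   (applied A -> a)
  Step 9: a a A A A A A  =>  a a a A A A A   (applied A -> a)
  Step 10: a a a A A A A  =>  a a a a A A A   (applied A -> a)
  Step 11: a a a a A A A  =>  a a a a a A A   (applied A -> a)
  Step 12: a a a a a A A  =>  a a a a a A A A   (applied A -> A A)
  Step 13: a a a a a A A A  =>  a a a a a A A A A   (applied A -> A A)
  Step 14: a a a a a A A A A  =>  a a a a a a A A A   (applied A -> a)
  Step 15: a a a a a a A A A  =>  a a a a a a A A A A   (applied A -> A A)
  Step 16: a a a a a a A A A A  =>  a a a a a a A A A A A   (applied A -> A A)
  Step 17: a a a a a a A A A A A  =>  a a a a a a a A A A A   (applied A -> a)
  Step 18: a a a a a a a A A A A  =>  a a a a a a a a A A A   (applied A -> a)
  Step 19: a a a a a a a a A A A  =>  a a a a a a a a A A A A   (applied A -> A A)
  Step 20: a a a a a a a a A A A A  =>  a a a a a a a a a A A A   (applied A -> a)
  Step 21: a a a a a a a a a A A A  =>  a a a a a a a a a a A A   (applied A -> a)
  Step 22: a a a a a a a a a a A A  =>  a a a a a a a a a a a A   (applied A -> a)
  Step 23: a a a a a a a a a a a A  =>  a a a a a a a a a a a A A   (applied A -> A A)
  Step 24: a a a a a a a a a a a A A  =>  a a a a a a a a a a a A A A   (applied A -> A A)
  Step 25: a a a a a a a a a a a A A A  =>  a a a a a a a a a a a a A A   (applied A -> a)
  Step 26: a a a a a a a a a a a a A A  =>  a a a a a a a a a a a a a A   (applied A -> a)
  Step 27: a a a a a a a a a a a a a A  =>  a a a a a a a a a a a a a A A   (applied A -> A A)
  Step 28: a a a a a a a a a a a a a A A  =>  a a a a a a a a a a a a a A A A   (applied A -> A A)
  Step 29: a a a a a a a a a a a a a A A A  =>  a a a a a a a a a a a a a a A A   (applied A -> a)
  Step 30: a a a a a a a a a a a a a a A A  =>  a a a a a a a a a a a a a a a A   (applied A -> a)
  Step 31: a a a a a a a a a a a a a a a A  =>  a a a a a a a a a a a a a a a a   (applied A -> a)
Final yield: a a a a a a a a a a a a a a a a
Total rewrite steps: 31

31


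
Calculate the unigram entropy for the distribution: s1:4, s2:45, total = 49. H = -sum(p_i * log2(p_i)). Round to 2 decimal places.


Computing entropy H = -sum(p_i * log2(p_i)):
  s1: p = 4/49 = 0.0816, -p*log2(p) = 0.2951
  s2: p = 45/49 = 0.9184, -p*log2(p) = 0.1128
H = sum of terms = 0.4079
Rounded to 2 decimals: 0.41

0.41


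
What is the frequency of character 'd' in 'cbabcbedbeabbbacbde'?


Scanning 'cbabcbedbeabbbacbde' for 'd':
  Position 7: 'd' -> MATCH (count: 1)
  Position 17: 'd' -> MATCH (count: 2)
Total occurrences of 'd': 2

2


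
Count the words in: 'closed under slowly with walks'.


Counting words by splitting on spaces:
  Word 1: 'closed'
  Word 2: 'under'
  Word 3: 'slowly'
  Word 4: 'with'
  Word 5: 'walks'
Total words: 5

5


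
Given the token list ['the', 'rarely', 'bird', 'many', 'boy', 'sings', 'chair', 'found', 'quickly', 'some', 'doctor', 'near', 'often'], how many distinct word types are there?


Listing all tokens and tracking unique types:
  Token 1: 'the' -> NEW (unique so far: 1)
  Token 2: 'rarely' -> NEW (unique so far: 2)
  Token 3: 'bird' -> NEW (unique so far: 3)
  Token 4: 'many' -> NEW (unique so far: 4)
  Token 5: 'boy' -> NEW (unique so far: 5)
  Token 6: 'sings' -> NEW (unique so far: 6)
  Token 7: 'chair' -> NEW (unique so far: 7)
  Token 8: 'found' -> NEW (unique so far: 8)
  Token 9: 'quickly' -> NEW (unique so far: 9)
  Token 10: 'some' -> NEW (unique so far: 10)
  Token 11: 'doctor' -> NEW (unique so far: 11)
  Token 12: 'near' -> NEW (unique so far: 12)
  Token 13: 'often' -> NEW (unique so far: 13)
Unique types: ('bird', 'boy', 'chair', 'doctor', 'found', 'many', 'near', 'often', 'quickly', 'rarely', 'sings', 'some', 'the')
Vocabulary size: 13

13


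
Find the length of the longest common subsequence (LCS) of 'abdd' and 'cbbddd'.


DP table for LCS of 'abdd' and 'cbbddd':
       c  b  b  d  d  d
    0  0  0  0  0  0  0
  a 0  0  0  0  0  0  0
  b 0  0  1  1  1  1  1
  d 0  0  1  1  2  2  2
  d 0  0  1  1  2  3  3
LCS: 'bdd'
LCS length = 3

3


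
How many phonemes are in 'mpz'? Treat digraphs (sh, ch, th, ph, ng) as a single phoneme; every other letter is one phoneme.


Parsing 'mpz' greedily, digraphs first:
  'm' -> consonant phoneme (phonemes so far: 1)
  'p' -> consonant phoneme (phonemes so far: 2)
  'z' -> consonant phoneme (phonemes so far: 3)
Total phonemes: 3

3


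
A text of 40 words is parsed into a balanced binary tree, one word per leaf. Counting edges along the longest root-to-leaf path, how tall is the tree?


In a balanced binary tree with n leaves the deepest leaf is ceil(log2(n)) edges below the root.
log2(40) = 5.3219
ceil(5.3219) = 6
height (edges) = 6

6


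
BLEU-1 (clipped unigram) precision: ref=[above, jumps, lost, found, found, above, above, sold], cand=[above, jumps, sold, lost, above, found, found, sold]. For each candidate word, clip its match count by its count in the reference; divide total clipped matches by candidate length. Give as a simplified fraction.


Reference word counts: {'above': 3, 'found': 2, 'jumps': 1, 'lost': 1, 'sold': 1}
Checking each candidate word (with clipping):
  'above' -> in reference (ref count 3, used 1/3) -> match (matches: 1)
  'jumps' -> in reference (ref count 1, used 1/1) -> match (matches: 2)
  'sold' -> in reference (ref count 1, used 1/1) -> match (matches: 3)
  'lost' -> in reference (ref count 1, used 1/1) -> match (matches: 4)
  'above' -> in reference (ref count 3, used 2/3) -> match (matches: 5)
  'found' -> in reference (ref count 2, used 1/2) -> match (matches: 6)
  'found' -> in reference (ref count 2, used 2/2) -> match (matches: 7)
  'sold' -> ref count 1 already used up (1/1) -> clipped, no match (matches: 7)
Clipped matches: 7, Candidate length: 8
Precision = 7/8

7/8


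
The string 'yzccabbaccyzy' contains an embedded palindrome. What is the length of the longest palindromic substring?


Scanning 'yzccabbaccyzy' for palindromic substrings.
Substring at positions 2-9: 'ccabbacc'.
Check: reverse('ccabbacc') = 'ccabbacc' -> palindrome confirmed.
Neighbouring characters ('z' / 'y') break symmetry, so it cannot extend further.
No longer palindromic substring exists; longest length = 8

8


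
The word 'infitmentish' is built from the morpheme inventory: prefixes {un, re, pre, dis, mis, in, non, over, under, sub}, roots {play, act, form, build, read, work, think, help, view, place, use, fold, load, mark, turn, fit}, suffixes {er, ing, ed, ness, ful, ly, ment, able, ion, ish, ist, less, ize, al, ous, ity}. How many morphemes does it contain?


Segmenting 'infitmentish' against the inventory:
  'in' -> prefix (morpheme 1)
  'fit' -> root (morpheme 2)
  'ment' -> suffix (morpheme 3)
  'ish' -> suffix (morpheme 4)
Total morphemes: 4

4


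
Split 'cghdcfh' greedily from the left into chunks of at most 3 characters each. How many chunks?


'cghdcfh' has 7 characters.
Chunking with max size 3:
  Chunk 1: 'cgh' (positions 0-2)
  Chunk 2: 'dcf' (positions 3-5)
  Chunk 3: 'h' (positions 6-6)
Total chunks: ceil(7 / 3) = 3

3


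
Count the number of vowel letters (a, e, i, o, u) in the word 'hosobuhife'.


Scanning each character of 'hosobuhife':
  Position 1: 'h' -> consonant (running count: 0)
  Position 2: 'o' -> vowel (running count: 1)
  Position 3: 's' -> consonant (running count: 1)
  Position 4: 'o' -> vowel (running count: 2)
  Position 5: 'b' -> consonant (running count: 2)
  Position 6: 'u' -> vowel (running count: 3)
  Position 7: 'h' -> consonant (running count: 3)
  Position 8: 'i' -> vowel (running count: 4)
  Position 9: 'f' -> consonant (running count: 4)
  Position 10: 'e' -> vowel (running count: 5)
Total vowels: 5

5


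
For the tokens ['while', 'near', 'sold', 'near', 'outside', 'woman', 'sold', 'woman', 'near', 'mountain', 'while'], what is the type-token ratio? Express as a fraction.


Tokens: 11
Unique types: ('mountain', 'near', 'outside', 'sold', 'while', 'woman') = 6
TTR = 6/11
Already in lowest terms.

6/11


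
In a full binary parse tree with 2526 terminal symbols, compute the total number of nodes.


Leaf nodes (terminals): 2526
Internal nodes = n - 1 = 2526 - 1 = 2525
Total = leaves + internal = 2526 + 2525 = 5051

5051


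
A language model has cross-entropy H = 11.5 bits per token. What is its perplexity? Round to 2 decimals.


Perplexity formula: PP = 2^H
H = 11.5
PP = 2^11.5
Decompose: 2^11.5 = 2^11 * 2^0.5 = 2^11 * sqrt(2)
2^11 = 2048, sqrt(2) ~ 1.4142136
PP ~ 2048 * 1.4142136 = 2896.3094528
Rounded to 2 decimals: 2896.31

2896.31


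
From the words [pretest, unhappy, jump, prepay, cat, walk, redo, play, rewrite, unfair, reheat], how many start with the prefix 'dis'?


Checking each word for prefix 'dis':
  'pretest' -> no (count: 0)
  'unhappy' -> no (count: 0)
  'jump' -> no (count: 0)
  'prepay' -> no (count: 0)
  'cat' -> no (count: 0)
  'walk' -> no (count: 0)
  'redo' -> no (count: 0)
  'play' -> no (count: 0)
  'rewrite' -> no (count: 0)
  'unfair' -> no (count: 0)
  'reheat' -> no (count: 0)
Total with prefix 'dis': 0

0


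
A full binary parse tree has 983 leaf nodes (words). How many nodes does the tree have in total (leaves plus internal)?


Leaf nodes (terminals): 983
Internal nodes = n - 1 = 983 - 1 = 982
Total = leaves + internal = 983 + 982 = 1965

1965


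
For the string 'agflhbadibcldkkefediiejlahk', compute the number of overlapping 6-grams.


String 'agflhbadibcldkkefediiejlahk' has length L = 27.
Number of overlapping n-grams = L - n + 1
Substituting: 27 - 6 + 1 = 22

22


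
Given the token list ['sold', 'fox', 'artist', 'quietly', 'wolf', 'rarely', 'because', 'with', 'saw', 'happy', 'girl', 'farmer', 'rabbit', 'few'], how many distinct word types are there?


Listing all tokens and tracking unique types:
  Token 1: 'sold' -> NEW (unique so far: 1)
  Token 2: 'fox' -> NEW (unique so far: 2)
  Token 3: 'artist' -> NEW (unique so far: 3)
  Token 4: 'quietly' -> NEW (unique so far: 4)
  Token 5: 'wolf' -> NEW (unique so far: 5)
  Token 6: 'rarely' -> NEW (unique so far: 6)
  Token 7: 'because' -> NEW (unique so far: 7)
  Token 8: 'with' -> NEW (unique so far: 8)
  Token 9: 'saw' -> NEW (unique so far: 9)
  Token 10: 'happy' -> NEW (unique so far: 10)
  Token 11: 'girl' -> NEW (unique so far: 11)
  Token 12: 'farmer' -> NEW (unique so far: 12)
  Token 13: 'rabbit' -> NEW (unique so far: 13)
  Token 14: 'few' -> NEW (unique so far: 14)
Unique types: ('artist', 'because', 'farmer', 'few', 'fox', 'girl', 'happy', 'quietly', 'rabbit', 'rarely', 'saw', 'sold', 'with', 'wolf')
Vocabulary size: 14

14


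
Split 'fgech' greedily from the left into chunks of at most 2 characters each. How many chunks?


'fgech' has 5 characters.
Chunking with max size 2:
  Chunk 1: 'fg' (positions 0-1)
  Chunk 2: 'ec' (positions 2-3)
  Chunk 3: 'h' (positions 4-4)
Total chunks: ceil(5 / 2) = 3

3


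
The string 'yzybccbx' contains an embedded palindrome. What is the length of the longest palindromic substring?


Scanning 'yzybccbx' for palindromic substrings.
Substring at positions 3-6: 'bccb'.
Check: reverse('bccb') = 'bccb' -> palindrome confirmed.
Neighbouring characters ('y' / 'x') break symmetry, so it cannot extend further.
No longer palindromic substring exists; longest length = 4

4


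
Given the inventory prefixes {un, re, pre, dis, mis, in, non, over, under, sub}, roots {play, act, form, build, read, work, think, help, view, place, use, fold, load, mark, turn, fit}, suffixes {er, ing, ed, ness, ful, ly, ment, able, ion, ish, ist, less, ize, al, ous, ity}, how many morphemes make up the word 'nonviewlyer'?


Segmenting 'nonviewlyer' against the inventory:
  'non' -> prefix (morpheme 1)
  'view' -> root (morpheme 2)
  'ly' -> suffix (morpheme 3)
  'er' -> suffix (morpheme 4)
Total morphemes: 4

4


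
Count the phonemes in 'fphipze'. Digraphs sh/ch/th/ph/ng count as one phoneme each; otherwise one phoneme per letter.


Parsing 'fphipze' greedily, digraphs first:
  'f' -> consonant phoneme (phonemes so far: 1)
  'ph' -> digraph (1 consonant phoneme) (phonemes so far: 2)
  'i' -> vowel phoneme (phonemes so far: 3)
  'p' -> consonant phoneme (phonemes so far: 4)
  'z' -> consonant phoneme (phonemes so far: 5)
  'e' -> vowel phoneme (phonemes so far: 6)
Total phonemes: 6

6


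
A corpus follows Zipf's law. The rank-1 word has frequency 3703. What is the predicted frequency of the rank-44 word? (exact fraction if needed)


Zipf's law: freq(rank) = f1 / rank
f1 = 3703, rank = 44
freq = 3703 / 44
GCD(3703, 44) = 1
Simplified: 3703/44

3703/44


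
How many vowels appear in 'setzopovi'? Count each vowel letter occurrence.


Scanning each character of 'setzopovi':
  Position 1: 's' -> consonant (running count: 0)
  Position 2: 'e' -> vowel (running count: 1)
  Position 3: 't' -> consonant (running count: 1)
  Position 4: 'z' -> consonant (running count: 1)
  Position 5: 'o' -> vowel (running count: 2)
  Position 6: 'p' -> consonant (running count: 2)
  Position 7: 'o' -> vowel (running count: 3)
  Position 8: 'v' -> consonant (running count: 3)
  Position 9: 'i' -> vowel (running count: 4)
Total vowels: 4

4


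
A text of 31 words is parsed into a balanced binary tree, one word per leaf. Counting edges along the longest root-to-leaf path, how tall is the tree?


In a balanced binary tree with n leaves the deepest leaf is ceil(log2(n)) edges below the root.
log2(31) = 4.9542
ceil(4.9542) = 5
height (edges) = 5

5


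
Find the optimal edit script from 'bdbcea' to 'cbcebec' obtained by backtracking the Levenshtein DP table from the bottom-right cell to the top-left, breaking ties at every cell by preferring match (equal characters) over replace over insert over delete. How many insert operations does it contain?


Edit distance = 5. Backtracking from cell (6, 7) with preference match > replace > insert > delete,
then listing the resulting alignment 'bdbcea' -> 'cbcebec' left to right:
  Step 1: insert 'c' [insertion #1]
  Step 2: keep 'b'
  Step 3: replace d->c
  Step 4: replace b->e
  Step 5: replace c->b
  Step 6: keep 'e'
  Step 7: replace a->c
Total insertions: 1

1


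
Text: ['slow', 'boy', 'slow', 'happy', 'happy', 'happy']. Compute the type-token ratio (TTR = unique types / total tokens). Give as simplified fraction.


Tokens: 6
Unique types: ('boy', 'happy', 'slow') = 3
TTR = 3/6
Simplify: divide both by 3 -> 1/2
TTR = 1/2

1/2


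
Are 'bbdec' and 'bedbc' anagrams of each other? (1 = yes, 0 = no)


Sort characters of 'bbdec': 'bbcde'
Sort characters of 'bedbc': 'bbcde'
Sorted forms match -> they ARE anagrams
Result: 1

1


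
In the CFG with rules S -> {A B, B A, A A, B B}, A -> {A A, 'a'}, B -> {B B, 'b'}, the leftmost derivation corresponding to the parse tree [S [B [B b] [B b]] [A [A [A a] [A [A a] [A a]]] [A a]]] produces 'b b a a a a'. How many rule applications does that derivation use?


Every bracketed nonterminal node [X ...] in the tree is produced by exactly one rule application.
Reading the tree off as a leftmost derivation:
  Step 1: S  =>  B A   (applied S -> B A)
  Step 2: B A  =>  B B A   (applied B -> B B)
  Step 3: B B A  =>  b B A   (applied B -> b)
  Step 4: b B A  =>  b b A   (applied B -> b)
  Step 5: b b A  =>  b b A A   (applied A -> A A)
  Step 6: b b A A  =>  b b A A A   (applied A -> A A)
  Step 7: b b A A A  =>  b b a A A   (applied A -> a)
  Step 8: b b a A A  =>  b b a A A A   (applied A -> A A)
  Step 9: b b a A A A  =>  b b a a A A   (applied A -> a)
  Step 10: b b a a A A  =>  b b a a a A   (applied A -> a)
  Step 11: b b a a a A  =>  b b a a a a   (applied A -> a)
Final yield: b b a a a a
Total rewrite steps: 11

11


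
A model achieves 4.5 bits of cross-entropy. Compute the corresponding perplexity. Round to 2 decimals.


Perplexity formula: PP = 2^H
H = 4.5
PP = 2^4.5
Decompose: 2^4.5 = 2^4 * 2^0.5 = 2^4 * sqrt(2)
2^4 = 16, sqrt(2) ~ 1.4142136
PP ~ 16 * 1.4142136 = 22.6274176
Rounded to 2 decimals: 22.63

22.63


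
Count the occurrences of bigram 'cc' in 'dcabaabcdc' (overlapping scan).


Scanning 'dcabaabcdc' for bigram 'cc':
  Position 0: 'dc' -> no
  Position 1: 'ca' -> no
  Position 2: 'ab' -> no
  Position 3: 'ba' -> no
  Position 4: 'aa' -> no
  Position 5: 'ab' -> no
  Position 6: 'bc' -> no
  Position 7: 'cd' -> no
  Position 8: 'dc' -> no
Total matches: 0

0


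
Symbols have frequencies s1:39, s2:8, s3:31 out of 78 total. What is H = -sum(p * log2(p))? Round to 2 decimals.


Computing entropy H = -sum(p_i * log2(p_i)):
  s1: p = 39/78 = 0.5000, -p*log2(p) = 0.5000
  s2: p = 8/78 = 0.1026, -p*log2(p) = 0.3370
  s3: p = 31/78 = 0.3974, -p*log2(p) = 0.5291
H = sum of terms = 1.3661
Rounded to 2 decimals: 1.37

1.37


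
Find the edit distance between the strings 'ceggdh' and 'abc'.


Building DP table for s1='ceggdh' (len 6) and s2='abc' (len 3):
       a  b  c
    0  1  2  3
  c 1  1  2  2
  e 2  2  2  3
  g 3  3  3  3
  g 4  4  4  4
  d 5  5  5  5
  h 6  6  6  6
Edit distance = dp[6][3] = 6

6


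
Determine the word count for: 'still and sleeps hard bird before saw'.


Counting words by splitting on spaces:
  Word 1: 'still'
  Word 2: 'and'
  Word 3: 'sleeps'
  Word 4: 'hard'
  Word 5: 'bird'
  Word 6: 'before'
  Word 7: 'saw'
Total words: 7

7


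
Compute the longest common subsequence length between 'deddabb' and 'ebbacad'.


DP table for LCS of 'deddabb' and 'ebbacad':
       e  b  b  a  c  a  d
    0  0  0  0  0  0  0  0
  d 0  0  0  0  0  0  0  1
  e 0  1  1  1  1  1  1  1
  d 0  1  1  1  1  1  1  2
  d 0  1  1  1  1  1  1  2
  a 0  1  1  1  2  2  2  2
  b 0  1  2  2  2  2  2  2
  b 0  1  2  3  3  3  3  3
LCS: 'ebb'
LCS length = 3

3


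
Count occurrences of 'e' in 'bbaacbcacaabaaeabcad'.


Scanning 'bbaacbcacaabaaeabcad' for 'e':
  Position 14: 'e' -> MATCH (count: 1)
Total occurrences of 'e': 1

1


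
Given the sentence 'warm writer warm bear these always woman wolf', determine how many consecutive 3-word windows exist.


Word trigrams from [8] words:
  Trigram 1: (warm writer warm)
  Trigram 2: (writer warm bear)
  Trigram 3: (warm bear these)
  Trigram 4: (bear these always)
  Trigram 5: (these always woman)
  Trigram 6: (always woman wolf)
Total word trigrams: 8 - 2 = 6

6


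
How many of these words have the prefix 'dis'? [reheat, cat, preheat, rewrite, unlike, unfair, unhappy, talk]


Checking each word for prefix 'dis':
  'reheat' -> no (count: 0)
  'cat' -> no (count: 0)
  'preheat' -> no (count: 0)
  'rewrite' -> no (count: 0)
  'unlike' -> no (count: 0)
  'unfair' -> no (count: 0)
  'unhappy' -> no (count: 0)
  'talk' -> no (count: 0)
Total with prefix 'dis': 0

0


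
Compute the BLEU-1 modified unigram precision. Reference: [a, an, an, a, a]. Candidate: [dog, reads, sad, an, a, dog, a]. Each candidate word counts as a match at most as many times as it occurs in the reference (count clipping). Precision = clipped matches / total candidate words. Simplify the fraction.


Reference word counts: {'a': 3, 'an': 2}
Checking each candidate word (with clipping):
  'dog' -> not in reference -> no match (matches: 0)
  'reads' -> not in reference -> no match (matches: 0)
  'sad' -> not in reference -> no match (matches: 0)
  'an' -> in reference (ref count 2, used 1/2) -> match (matches: 1)
  'a' -> in reference (ref count 3, used 1/3) -> match (matches: 2)
  'dog' -> not in reference -> no match (matches: 2)
  'a' -> in reference (ref count 3, used 2/3) -> match (matches: 3)
Clipped matches: 3, Candidate length: 7
Precision = 3/7

3/7


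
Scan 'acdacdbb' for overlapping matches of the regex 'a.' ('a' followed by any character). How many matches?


Pattern: a. means 'a' followed by any character.
Scanning 'acdacdbb' position-by-position:
  Pos 0: window 'ac' -> MATCH
  Pos 1: window 'cd' -> no
  Pos 2: window 'da' -> no
  Pos 3: window 'ac' -> MATCH
  Pos 4: window 'cd' -> no
  Pos 5: window 'db' -> no
  Pos 6: window 'bb' -> no
  Pos 7: window 'b' -> no
Total matches: 2

2


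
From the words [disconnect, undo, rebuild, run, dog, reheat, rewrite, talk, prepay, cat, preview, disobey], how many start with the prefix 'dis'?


Checking each word for prefix 'dis':
  'disconnect' -> YES, starts with 'dis' (count: 1)
  'undo' -> no (count: 1)
  'rebuild' -> no (count: 1)
  'run' -> no (count: 1)
  'dog' -> no (count: 1)
  'reheat' -> no (count: 1)
  'rewrite' -> no (count: 1)
  'talk' -> no (count: 1)
  'prepay' -> no (count: 1)
  'cat' -> no (count: 1)
  'preview' -> no (count: 1)
  'disobey' -> YES, starts with 'dis' (count: 2)
Total with prefix 'dis': 2

2


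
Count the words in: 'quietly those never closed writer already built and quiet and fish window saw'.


Counting words by splitting on spaces:
  Word 1: 'quietly'
  Word 2: 'those'
  Word 3: 'never'
  Word 4: 'closed'
  Word 5: 'writer'
  Word 6: 'already'
  Word 7: 'built'
  Word 8: 'and'
  Word 9: 'quiet'
  Word 10: 'and'
  Word 11: 'fish'
  Word 12: 'window'
  Word 13: 'saw'
Total words: 13

13


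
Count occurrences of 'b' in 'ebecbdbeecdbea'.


Scanning 'ebecbdbeecdbea' for 'b':
  Position 1: 'b' -> MATCH (count: 1)
  Position 4: 'b' -> MATCH (count: 2)
  Position 6: 'b' -> MATCH (count: 3)
  Position 11: 'b' -> MATCH (count: 4)
Total occurrences of 'b': 4

4


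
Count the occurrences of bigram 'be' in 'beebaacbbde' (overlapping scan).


Scanning 'beebaacbbde' for bigram 'be':
  Position 0: 'be' -> MATCH
  Position 1: 'ee' -> no
  Position 2: 'eb' -> no
  Position 3: 'ba' -> no
  Position 4: 'aa' -> no
  Position 5: 'ac' -> no
  Position 6: 'cb' -> no
  Position 7: 'bb' -> no
  Position 8: 'bd' -> no
  Position 9: 'de' -> no
Total matches: 1

1


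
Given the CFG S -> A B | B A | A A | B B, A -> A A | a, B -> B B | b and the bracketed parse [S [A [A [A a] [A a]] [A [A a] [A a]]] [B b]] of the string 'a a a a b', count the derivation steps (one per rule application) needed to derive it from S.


Every bracketed nonterminal node [X ...] in the tree is produced by exactly one rule application.
Reading the tree off as a leftmost derivation:
  Step 1: S  =>  A B   (applied S -> A B)
  Step 2: A B  =>  A A B   (applied A -> A A)
  Step 3: A A B  =>  A A A B   (applied A -> A A)
  Step 4: A A A B  =>  a A A B   (applied A -> a)
  Step 5: a A A B  =>  a a A B   (applied A -> a)
  Step 6: a a A B  =>  a a A A B   (applied A -> A A)
  Step 7: a a A A B  =>  a a a A B   (applied A -> a)
  Step 8: a a a A B  =>  a a a a B   (applied A -> a)
  Step 9: a a a a B  =>  a a a a b   (applied B -> b)
Final yield: a a a a b
Total rewrite steps: 9

9


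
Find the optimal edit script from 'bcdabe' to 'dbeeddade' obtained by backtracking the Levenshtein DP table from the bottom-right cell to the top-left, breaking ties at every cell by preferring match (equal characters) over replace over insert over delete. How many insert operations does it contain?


Edit distance = 5. Backtracking from cell (6, 9) with preference match > replace > insert > delete,
then listing the resulting alignment 'bcdabe' -> 'dbeeddade' left to right:
  Step 1: insert 'd' [insertion #1]
  Step 2: keep 'b'
  Step 3: insert 'e' [insertion #2]
  Step 4: insert 'e' [insertion #3]
  Step 5: replace c->d
  Step 6: keep 'd'
  Step 7: keep 'a'
  Step 8: replace b->d
  Step 9: keep 'e'
Total insertions: 3

3


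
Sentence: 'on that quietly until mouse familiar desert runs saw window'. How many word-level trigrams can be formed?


Word trigrams from [10] words:
  Trigram 1: (on that quietly)
  Trigram 2: (that quietly until)
  Trigram 3: (quietly until mouse)
  Trigram 4: (until mouse familiar)
  Trigram 5: (mouse familiar desert)
  Trigram 6: (familiar desert runs)
  Trigram 7: (desert runs saw)
  Trigram 8: (runs saw window)
Total word trigrams: 10 - 2 = 8

8


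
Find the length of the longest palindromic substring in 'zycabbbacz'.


Scanning 'zycabbbacz' for palindromic substrings.
Substring at positions 2-8: 'cabbbac'.
Check: reverse('cabbbac') = 'cabbbac' -> palindrome confirmed.
Neighbouring characters ('y' / 'z') break symmetry, so it cannot extend further.
No longer palindromic substring exists; longest length = 7

7


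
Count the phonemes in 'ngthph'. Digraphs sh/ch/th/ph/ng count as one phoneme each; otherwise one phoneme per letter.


Parsing 'ngthph' greedily, digraphs first:
  'ng' -> digraph (1 consonant phoneme) (phonemes so far: 1)
  'th' -> digraph (1 consonant phoneme) (phonemes so far: 2)
  'ph' -> digraph (1 consonant phoneme) (phonemes so far: 3)
Total phonemes: 3

3


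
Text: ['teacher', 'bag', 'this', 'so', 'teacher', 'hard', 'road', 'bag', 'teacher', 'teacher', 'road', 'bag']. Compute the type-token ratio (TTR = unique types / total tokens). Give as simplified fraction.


Tokens: 12
Unique types: ('bag', 'hard', 'road', 'so', 'teacher', 'this') = 6
TTR = 6/12
Simplify: divide both by 6 -> 1/2
TTR = 1/2

1/2


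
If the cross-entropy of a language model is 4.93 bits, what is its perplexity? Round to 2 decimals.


Perplexity formula: PP = 2^H
H = 4.93
PP = 2^4.93
Decompose: 2^4.93 = 2^4 * 2^0.93
2^4 = 16, 2^0.93 ~ 1.9052760
PP ~ 16 * 1.9052760 = 30.4844160
Rounded to 2 decimals: 30.48

30.48


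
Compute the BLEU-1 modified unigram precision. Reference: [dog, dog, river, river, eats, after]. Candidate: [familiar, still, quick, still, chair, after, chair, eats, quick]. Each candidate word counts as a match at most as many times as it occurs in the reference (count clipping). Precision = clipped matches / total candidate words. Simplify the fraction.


Reference word counts: {'after': 1, 'dog': 2, 'eats': 1, 'river': 2}
Checking each candidate word (with clipping):
  'familiar' -> not in reference -> no match (matches: 0)
  'still' -> not in reference -> no match (matches: 0)
  'quick' -> not in reference -> no match (matches: 0)
  'still' -> not in reference -> no match (matches: 0)
  'chair' -> not in reference -> no match (matches: 0)
  'after' -> in reference (ref count 1, used 1/1) -> match (matches: 1)
  'chair' -> not in reference -> no match (matches: 1)
  'eats' -> in reference (ref count 1, used 1/1) -> match (matches: 2)
  'quick' -> not in reference -> no match (matches: 2)
Clipped matches: 2, Candidate length: 9
Precision = 2/9

2/9


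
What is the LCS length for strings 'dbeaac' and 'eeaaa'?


DP table for LCS of 'dbeaac' and 'eeaaa':
       e  e  a  a  a
    0  0  0  0  0  0
  d 0  0  0  0  0  0
  b 0  0  0  0  0  0
  e 0  1  1  1  1  1
  a 0  1  1  2  2  2
  a 0  1  1  2  3  3
  c 0  1  1  2  3  3
LCS: 'eaa'
LCS length = 3

3


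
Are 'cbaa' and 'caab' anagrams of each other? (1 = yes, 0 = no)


Sort characters of 'cbaa': 'aabc'
Sort characters of 'caab': 'aabc'
Sorted forms match -> they ARE anagrams
Result: 1

1


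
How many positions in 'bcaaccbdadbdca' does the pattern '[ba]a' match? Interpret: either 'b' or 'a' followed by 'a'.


Pattern: [ba]a means either 'b' or 'a' followed by 'a'.
Scanning 'bcaaccbdadbdca' position-by-position:
  Pos 0: window 'bc' -> no
  Pos 1: window 'ca' -> no
  Pos 2: window 'aa' -> MATCH
  Pos 3: window 'ac' -> no
  Pos 4: window 'cc' -> no
  Pos 5: window 'cb' -> no
  Pos 6: window 'bd' -> no
  Pos 7: window 'da' -> no
  Pos 8: window 'ad' -> no
  Pos 9: window 'db' -> no
  Pos 10: window 'bd' -> no
  Pos 11: window 'dc' -> no
  Pos 12: window 'ca' -> no
  Pos 13: window 'a' -> no
Total matches: 1

1


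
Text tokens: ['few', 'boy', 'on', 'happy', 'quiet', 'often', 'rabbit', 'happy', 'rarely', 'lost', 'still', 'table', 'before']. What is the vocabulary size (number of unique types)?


Listing all tokens and tracking unique types:
  Token 1: 'few' -> NEW (unique so far: 1)
  Token 2: 'boy' -> NEW (unique so far: 2)
  Token 3: 'on' -> NEW (unique so far: 3)
  Token 4: 'happy' -> NEW (unique so far: 4)
  Token 5: 'quiet' -> NEW (unique so far: 5)
  Token 6: 'often' -> NEW (unique so far: 6)
  Token 7: 'rabbit' -> NEW (unique so far: 7)
  Token 8: 'happy' -> duplicate (unique so far: 7)
  Token 9: 'rarely' -> NEW (unique so far: 8)
  Token 10: 'lost' -> NEW (unique so far: 9)
  Token 11: 'still' -> NEW (unique so far: 10)
  Token 12: 'table' -> NEW (unique so far: 11)
  Token 13: 'before' -> NEW (unique so far: 12)
Unique types: ('before', 'boy', 'few', 'happy', 'lost', 'often', 'on', 'quiet', 'rabbit', 'rarely', 'still', 'table')
Vocabulary size: 12

12


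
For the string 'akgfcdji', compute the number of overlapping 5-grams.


String 'akgfcdji' has length L = 8.
Number of overlapping n-grams = L - n + 1
Substituting: 8 - 5 + 1 = 4

4


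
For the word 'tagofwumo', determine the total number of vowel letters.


Scanning each character of 'tagofwumo':
  Position 1: 't' -> consonant (running count: 0)
  Position 2: 'a' -> vowel (running count: 1)
  Position 3: 'g' -> consonant (running count: 1)
  Position 4: 'o' -> vowel (running count: 2)
  Position 5: 'f' -> consonant (running count: 2)
  Position 6: 'w' -> consonant (running count: 2)
  Position 7: 'u' -> vowel (running count: 3)
  Position 8: 'm' -> consonant (running count: 3)
  Position 9: 'o' -> vowel (running count: 4)
Total vowels: 4

4


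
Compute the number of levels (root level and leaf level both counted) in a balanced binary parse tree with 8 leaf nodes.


In a balanced binary tree with n leaves the deepest leaf is ceil(log2(n)) edges below the root,
so counting node levels inclusive of root and leaves gives ceil(log2(n)) + 1 levels.
log2(8) = 3.0000
ceil(3.0000) = 3
levels = 3 + 1 = 4

4


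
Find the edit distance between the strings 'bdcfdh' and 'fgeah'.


Building DP table for s1='bdcfdh' (len 6) and s2='fgeah' (len 5):
       f  g  e  a  h
    0  1  2  3  4  5
  b 1  1  2  3  4  5
  d 2  2  2  3  4  5
  c 3  3  3  3  4  5
  f 4  3  4  4  4  5
  d 5  4  4  5  5  5
  h 6  5  5  5  6  5
Edit distance = dp[6][5] = 5

5


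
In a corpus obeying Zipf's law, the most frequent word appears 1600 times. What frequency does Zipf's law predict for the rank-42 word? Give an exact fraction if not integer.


Zipf's law: freq(rank) = f1 / rank
f1 = 1600, rank = 42
freq = 1600 / 42
GCD(1600, 42) = 2
Simplified: 800/21

800/21


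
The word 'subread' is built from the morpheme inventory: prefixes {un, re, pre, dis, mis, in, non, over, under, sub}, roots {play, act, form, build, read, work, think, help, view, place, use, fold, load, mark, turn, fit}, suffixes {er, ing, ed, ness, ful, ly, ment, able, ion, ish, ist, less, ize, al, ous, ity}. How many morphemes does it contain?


Segmenting 'subread' against the inventory:
  'sub' -> prefix (morpheme 1)
  'read' -> root (morpheme 2)
Total morphemes: 2

2


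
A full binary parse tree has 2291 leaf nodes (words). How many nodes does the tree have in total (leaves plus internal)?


Leaf nodes (terminals): 2291
Internal nodes = n - 1 = 2291 - 1 = 2290
Total = leaves + internal = 2291 + 2290 = 4581

4581


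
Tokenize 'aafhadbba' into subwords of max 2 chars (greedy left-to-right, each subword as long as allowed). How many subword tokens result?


'aafhadbba' has 9 characters.
Chunking with max size 2:
  Chunk 1: 'aa' (positions 0-1)
  Chunk 2: 'fh' (positions 2-3)
  Chunk 3: 'ad' (positions 4-5)
  Chunk 4: 'bb' (positions 6-7)
  Chunk 5: 'a' (positions 8-8)
Total chunks: ceil(9 / 2) = 5

5


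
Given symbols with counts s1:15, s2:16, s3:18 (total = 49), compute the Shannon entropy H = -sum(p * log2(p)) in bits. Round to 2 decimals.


Computing entropy H = -sum(p_i * log2(p_i)):
  s1: p = 15/49 = 0.3061, -p*log2(p) = 0.5228
  s2: p = 16/49 = 0.3265, -p*log2(p) = 0.5273
  s3: p = 18/49 = 0.3673, -p*log2(p) = 0.5307
H = sum of terms = 1.5808
Rounded to 2 decimals: 1.58

1.58
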